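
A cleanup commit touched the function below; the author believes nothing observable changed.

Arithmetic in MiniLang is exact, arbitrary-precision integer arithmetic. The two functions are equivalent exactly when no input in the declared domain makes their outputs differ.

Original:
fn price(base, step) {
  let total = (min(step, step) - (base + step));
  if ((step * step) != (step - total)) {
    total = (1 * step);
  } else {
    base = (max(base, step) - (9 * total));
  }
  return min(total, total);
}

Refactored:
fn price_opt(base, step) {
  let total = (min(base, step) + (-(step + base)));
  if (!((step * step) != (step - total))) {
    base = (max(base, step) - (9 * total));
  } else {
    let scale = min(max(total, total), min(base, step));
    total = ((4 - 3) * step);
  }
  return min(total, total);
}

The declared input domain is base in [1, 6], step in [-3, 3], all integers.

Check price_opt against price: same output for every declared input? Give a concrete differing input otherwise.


Run the pair on base=1, step=2.
price: total=-1, then ((step * step) != (step - total)) is true, then total=2, then returns 2
price_opt: total=-2, then (!((step * step) != (step - total))) is true, then base=20, then returns -2
2 vs -2 — the two versions disagree here.
verdict: not equivalent; witness: base=1, step=2


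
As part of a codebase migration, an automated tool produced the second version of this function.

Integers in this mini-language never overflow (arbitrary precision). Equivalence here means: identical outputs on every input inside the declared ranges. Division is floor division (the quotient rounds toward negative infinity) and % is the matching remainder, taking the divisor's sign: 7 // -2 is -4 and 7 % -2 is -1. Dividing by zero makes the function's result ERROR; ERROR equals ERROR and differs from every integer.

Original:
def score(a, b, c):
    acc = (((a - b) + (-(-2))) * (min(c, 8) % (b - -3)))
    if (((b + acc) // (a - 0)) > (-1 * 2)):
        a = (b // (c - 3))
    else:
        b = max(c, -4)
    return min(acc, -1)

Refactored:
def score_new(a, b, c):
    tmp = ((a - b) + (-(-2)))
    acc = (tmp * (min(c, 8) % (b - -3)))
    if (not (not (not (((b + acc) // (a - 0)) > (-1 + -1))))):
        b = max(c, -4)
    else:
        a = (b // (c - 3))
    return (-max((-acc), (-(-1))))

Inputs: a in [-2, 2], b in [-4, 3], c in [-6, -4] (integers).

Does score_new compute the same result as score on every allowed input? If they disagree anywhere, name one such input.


Although arithmetic usage differs, and min/max/abs usage differs, and constant usage differs, and local variable names differ, and boolean connective usage differs, and statement counts differ, 120/120 inputs agree.
verdict: equivalent


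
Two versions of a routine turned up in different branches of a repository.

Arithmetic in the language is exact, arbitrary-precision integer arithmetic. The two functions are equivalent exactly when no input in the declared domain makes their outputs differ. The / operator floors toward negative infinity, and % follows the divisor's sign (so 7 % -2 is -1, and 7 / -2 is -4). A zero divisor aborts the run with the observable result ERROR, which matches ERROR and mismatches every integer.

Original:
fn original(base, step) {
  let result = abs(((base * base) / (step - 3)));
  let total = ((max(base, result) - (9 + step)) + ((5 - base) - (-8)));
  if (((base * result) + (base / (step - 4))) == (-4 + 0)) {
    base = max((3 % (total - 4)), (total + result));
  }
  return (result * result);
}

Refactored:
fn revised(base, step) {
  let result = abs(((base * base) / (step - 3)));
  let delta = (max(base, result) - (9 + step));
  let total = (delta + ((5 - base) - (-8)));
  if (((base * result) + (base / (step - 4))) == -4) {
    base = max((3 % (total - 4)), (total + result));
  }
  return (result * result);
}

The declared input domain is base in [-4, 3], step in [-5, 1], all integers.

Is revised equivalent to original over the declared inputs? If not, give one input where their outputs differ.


Reading the diff, among the changes: local variable names differ; also statement counts differ; also arithmetic usage differs; also constant usage differs.
Tracing base=1, step=-3: original: result becomes 1; next total becomes 7; next (((base * result) + (base / (step - 4))) == (-4 + 0)) evaluates to false; next final value 1 | revised: result becomes 1; next delta becomes -5; next total becomes 7; next (((base * result) + (base / (step - 4))) == -4) evaluates to false; next final value 1 — matching result 1.
Sweeping the whole domain (56 inputs) finds no disagreement.
verdict: equivalent


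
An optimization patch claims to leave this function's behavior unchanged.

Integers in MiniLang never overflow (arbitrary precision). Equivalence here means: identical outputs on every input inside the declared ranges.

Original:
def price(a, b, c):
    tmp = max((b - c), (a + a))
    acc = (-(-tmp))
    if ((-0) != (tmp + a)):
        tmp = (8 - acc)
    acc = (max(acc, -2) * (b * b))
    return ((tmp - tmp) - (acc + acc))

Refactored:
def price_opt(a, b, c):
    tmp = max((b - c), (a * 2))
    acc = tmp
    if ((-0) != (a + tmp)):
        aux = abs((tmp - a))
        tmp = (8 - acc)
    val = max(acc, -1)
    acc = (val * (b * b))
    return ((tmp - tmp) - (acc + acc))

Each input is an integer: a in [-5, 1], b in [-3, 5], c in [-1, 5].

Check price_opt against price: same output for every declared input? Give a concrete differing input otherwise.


These are not equivalent — on a=-5, b=-3, c=-1 the outputs split (36 vs 18).
price: tmp=-2, then acc=-2, then ((-0) != (tmp + a)) is true, then tmp=10, then acc=-18, then returns 36
price_opt: tmp=-2, then acc=-2, then ((-0) != (a + tmp)) is true, then aux=3, then tmp=10, then val=-1, then acc=-9, then returns 18
verdict: not equivalent; witness: a=-5, b=-3, c=-1


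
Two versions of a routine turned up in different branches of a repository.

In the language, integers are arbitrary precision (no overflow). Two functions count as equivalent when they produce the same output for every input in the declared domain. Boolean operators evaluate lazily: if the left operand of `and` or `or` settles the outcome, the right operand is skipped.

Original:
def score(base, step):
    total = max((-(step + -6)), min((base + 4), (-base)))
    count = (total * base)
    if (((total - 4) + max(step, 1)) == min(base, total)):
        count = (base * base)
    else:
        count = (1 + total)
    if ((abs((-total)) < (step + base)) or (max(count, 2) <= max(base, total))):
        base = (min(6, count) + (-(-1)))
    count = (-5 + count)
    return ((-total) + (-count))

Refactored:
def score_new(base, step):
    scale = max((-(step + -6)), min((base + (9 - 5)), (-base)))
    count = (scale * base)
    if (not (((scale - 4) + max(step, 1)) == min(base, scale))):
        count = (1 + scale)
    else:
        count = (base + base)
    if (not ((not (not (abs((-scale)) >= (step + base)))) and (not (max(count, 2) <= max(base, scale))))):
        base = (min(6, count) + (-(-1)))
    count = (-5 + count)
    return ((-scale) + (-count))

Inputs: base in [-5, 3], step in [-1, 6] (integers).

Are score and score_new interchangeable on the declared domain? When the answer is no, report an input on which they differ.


Run the pair on base=3, step=0.
score: total=6, then count=18, then (((total - 4) + max(step, 1)) == min(base, total)) is true, then count=9, then ((abs((-total)) < (step + base)) or (max(count, 2) <= max(base, total))) is false, then count=4, then returns -10
score_new: scale=6, then count=18, then (not (((scale - 4) + max(step, 1)) == min(base, scale))) is false, then count=6, then (not ((not (not (abs((-scale)) >= (step + base)))) and (not (max(count, 2) <= max(base, scale))))) is true, then base=7, then count=1, then returns -7
-10 and -7 differ, so these are not the same function on this domain.
verdict: not equivalent; witness: base=3, step=0


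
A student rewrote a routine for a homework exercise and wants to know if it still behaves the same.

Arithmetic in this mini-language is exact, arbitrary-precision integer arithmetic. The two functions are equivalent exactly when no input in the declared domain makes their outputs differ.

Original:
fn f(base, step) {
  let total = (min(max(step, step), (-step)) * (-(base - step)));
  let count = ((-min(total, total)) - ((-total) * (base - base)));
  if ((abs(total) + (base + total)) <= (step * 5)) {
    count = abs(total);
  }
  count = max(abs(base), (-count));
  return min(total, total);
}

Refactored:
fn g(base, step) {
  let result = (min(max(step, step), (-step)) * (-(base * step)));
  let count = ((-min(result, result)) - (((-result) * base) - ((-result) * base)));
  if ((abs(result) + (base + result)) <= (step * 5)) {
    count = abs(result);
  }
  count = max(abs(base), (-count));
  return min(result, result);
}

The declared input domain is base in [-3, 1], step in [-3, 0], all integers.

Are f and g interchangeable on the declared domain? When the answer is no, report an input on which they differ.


The rewrite breaks on base=-3, step=-3, where the results are 0 and 27.
f: total := 0 | count := 0 | ((abs(total) + (base + total)) <= (step * 5)): false | count := 3 | result 0
g: result := 27 | count := -27 | ((abs(result) + (base + result)) <= (step * 5)): false | count := 27 | result 27
verdict: not equivalent; witness: base=-3, step=-3


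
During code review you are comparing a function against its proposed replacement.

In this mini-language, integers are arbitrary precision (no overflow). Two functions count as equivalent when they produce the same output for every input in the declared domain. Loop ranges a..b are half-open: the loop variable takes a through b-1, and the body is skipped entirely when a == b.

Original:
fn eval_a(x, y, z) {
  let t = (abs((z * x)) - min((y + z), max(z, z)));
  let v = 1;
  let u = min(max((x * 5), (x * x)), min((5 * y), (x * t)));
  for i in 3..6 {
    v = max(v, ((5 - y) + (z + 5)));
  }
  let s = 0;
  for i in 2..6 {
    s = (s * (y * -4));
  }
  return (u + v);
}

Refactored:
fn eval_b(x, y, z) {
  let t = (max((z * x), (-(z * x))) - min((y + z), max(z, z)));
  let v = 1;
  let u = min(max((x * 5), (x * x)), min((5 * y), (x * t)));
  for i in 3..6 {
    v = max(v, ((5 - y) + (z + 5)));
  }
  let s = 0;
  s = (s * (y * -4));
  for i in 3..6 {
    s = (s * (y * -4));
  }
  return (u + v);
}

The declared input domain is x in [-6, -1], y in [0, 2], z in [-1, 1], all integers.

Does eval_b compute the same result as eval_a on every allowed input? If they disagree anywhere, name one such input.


Equivalent — the differences include min/max/abs usage differs, and constant usage differs, and arithmetic usage differs, and loop structure differs, and statement counts differ, yet no declared input distinguishes the two.
As a probe, take x=-6, y=1, z=1: eval_a runs t=5, then v=1, then u=-30, then (i=3), then v=10, then (i=4), then v=10, then (i=5), then v=10, then s=0, then (i=2), then s=0, then (i=3), then s=0, then (i=4), then s=0, then (i=5), then s=0, then returns -20; eval_b runs t=5, then v=1, then u=-30, then (i=3), then v=10, then (i=4), then v=10, then (i=5), then v=10, then s=0, then s=0, then (i=3), then s=0, then (i=4), then s=0, then (i=5), then s=0, then returns -20; both end at -20.
Sweeping the whole domain (54 inputs) finds no disagreement.
verdict: equivalent


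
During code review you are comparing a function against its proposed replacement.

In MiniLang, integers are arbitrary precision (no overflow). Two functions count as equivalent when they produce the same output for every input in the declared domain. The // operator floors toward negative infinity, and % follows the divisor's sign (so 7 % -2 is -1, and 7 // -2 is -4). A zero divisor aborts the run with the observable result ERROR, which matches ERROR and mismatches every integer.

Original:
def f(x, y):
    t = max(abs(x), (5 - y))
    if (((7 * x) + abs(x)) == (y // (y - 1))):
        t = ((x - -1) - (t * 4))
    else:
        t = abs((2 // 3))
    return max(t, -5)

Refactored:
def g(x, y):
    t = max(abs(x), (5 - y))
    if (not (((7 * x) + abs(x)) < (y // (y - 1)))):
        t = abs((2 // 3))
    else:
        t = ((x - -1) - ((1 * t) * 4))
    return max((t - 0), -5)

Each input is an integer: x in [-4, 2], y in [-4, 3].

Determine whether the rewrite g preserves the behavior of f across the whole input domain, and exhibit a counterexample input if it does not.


These are not equivalent — on x=-4, y=-4 the outputs split (0 vs -5).
f: t = 9; (((7 * x) + abs(x)) == (y // (y - 1))) -> false; t = 0; return 0
g: t = 9; (not (((7 * x) + abs(x)) < (y // (y - 1)))) -> false; t = -39; return -5
verdict: not equivalent; witness: x=-4, y=-4


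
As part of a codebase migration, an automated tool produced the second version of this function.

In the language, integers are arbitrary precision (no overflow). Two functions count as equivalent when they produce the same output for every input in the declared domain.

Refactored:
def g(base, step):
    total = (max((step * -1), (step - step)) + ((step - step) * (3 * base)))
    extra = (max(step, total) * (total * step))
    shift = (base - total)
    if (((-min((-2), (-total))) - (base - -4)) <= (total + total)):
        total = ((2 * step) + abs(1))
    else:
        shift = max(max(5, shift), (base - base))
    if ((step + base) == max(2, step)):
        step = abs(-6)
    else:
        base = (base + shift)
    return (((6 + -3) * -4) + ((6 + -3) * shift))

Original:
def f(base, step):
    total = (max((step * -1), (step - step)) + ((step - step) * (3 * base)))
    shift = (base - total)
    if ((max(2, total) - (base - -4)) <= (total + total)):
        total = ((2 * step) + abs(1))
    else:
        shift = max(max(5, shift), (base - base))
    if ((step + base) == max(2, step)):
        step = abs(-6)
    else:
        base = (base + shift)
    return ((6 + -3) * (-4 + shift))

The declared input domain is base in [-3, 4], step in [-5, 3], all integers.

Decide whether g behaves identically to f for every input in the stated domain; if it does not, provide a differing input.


The two are interchangeable: statement counts differ, plus arithmetic usage differs, plus constant usage differs, plus min/max/abs usage differs, plus local variable names differ, and every declared input agrees.
Spot check at base=0, step=0 — f: total = 0; shift = 0; ((max(2, total) - (base - -4)) <= (total + total)) -> true; total = 1; ((step + base) == max(2, step)) -> false; base = 0; return -12. g: total = 0; extra = 0; shift = 0; (((-min((-2), (-total))) - (base - -4)) <= (total + total)) -> true; total = 1; ((step + base) == max(2, step)) -> false; base = 0; return -12. Both give -12.
Across all 72 domain points the two functions coincide.
verdict: equivalent


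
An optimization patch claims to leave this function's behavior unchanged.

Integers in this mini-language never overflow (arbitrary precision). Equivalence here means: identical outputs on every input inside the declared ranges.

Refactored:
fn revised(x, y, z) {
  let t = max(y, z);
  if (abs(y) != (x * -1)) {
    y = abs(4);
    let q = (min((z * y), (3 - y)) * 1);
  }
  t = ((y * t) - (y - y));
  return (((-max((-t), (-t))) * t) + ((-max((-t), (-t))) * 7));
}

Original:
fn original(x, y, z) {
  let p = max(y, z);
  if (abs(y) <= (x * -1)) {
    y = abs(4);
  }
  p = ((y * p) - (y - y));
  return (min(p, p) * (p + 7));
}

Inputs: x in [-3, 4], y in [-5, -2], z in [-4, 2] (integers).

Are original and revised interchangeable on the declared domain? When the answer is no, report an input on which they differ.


These are not equivalent — on x=-3, y=-5, z=-4 the outputs split (540 vs 144).
original: p=-4, then (abs(y) <= (x * -1)) is false, then p=20, then returns 540
revised: t=-4, then (abs(y) != (x * -1)) is true, then y=4, then q=-16, then t=-16, then returns 144
verdict: not equivalent; witness: x=-3, y=-5, z=-4


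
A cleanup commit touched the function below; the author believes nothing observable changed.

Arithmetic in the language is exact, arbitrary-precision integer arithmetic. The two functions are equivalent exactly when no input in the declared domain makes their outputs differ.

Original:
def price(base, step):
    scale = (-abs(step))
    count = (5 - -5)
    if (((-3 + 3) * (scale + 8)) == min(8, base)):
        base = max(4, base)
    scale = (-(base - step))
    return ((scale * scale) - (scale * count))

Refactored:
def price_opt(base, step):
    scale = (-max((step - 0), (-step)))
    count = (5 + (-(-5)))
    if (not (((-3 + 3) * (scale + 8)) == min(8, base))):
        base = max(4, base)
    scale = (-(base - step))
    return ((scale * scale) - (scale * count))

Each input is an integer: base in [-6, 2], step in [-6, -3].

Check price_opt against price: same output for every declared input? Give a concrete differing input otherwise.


Take base=-6, step=-6.
price: scale := -6 | count := 10 | (((-3 + 3) * (scale + 8)) == min(8, base)): false | scale := 0 | result 0
price_opt: scale := -6 | count := 10 | (not (((-3 + 3) * (scale + 8)) == min(8, base))): true | base := 4 | scale := -10 | result 200
0 against 200: the behavior changed.
verdict: not equivalent; witness: base=-6, step=-6


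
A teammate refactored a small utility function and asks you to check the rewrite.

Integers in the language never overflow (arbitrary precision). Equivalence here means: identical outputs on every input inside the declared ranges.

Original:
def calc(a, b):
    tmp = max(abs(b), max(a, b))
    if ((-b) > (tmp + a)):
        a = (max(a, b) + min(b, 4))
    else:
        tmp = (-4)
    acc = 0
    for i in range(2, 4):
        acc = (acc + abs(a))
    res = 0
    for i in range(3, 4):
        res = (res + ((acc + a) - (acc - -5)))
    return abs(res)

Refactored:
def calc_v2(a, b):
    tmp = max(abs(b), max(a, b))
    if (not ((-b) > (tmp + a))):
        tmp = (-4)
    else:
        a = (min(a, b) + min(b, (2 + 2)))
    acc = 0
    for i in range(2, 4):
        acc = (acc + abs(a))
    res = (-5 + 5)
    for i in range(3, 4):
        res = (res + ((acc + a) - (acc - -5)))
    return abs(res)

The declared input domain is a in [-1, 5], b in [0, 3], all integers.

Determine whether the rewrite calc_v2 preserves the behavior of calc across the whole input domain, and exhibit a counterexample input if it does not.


Not equivalent: a=-1, b=0 separates them (5 vs 6).
calc: tmp := 0 | ((-b) > (tmp + a)): true | a := 0 | acc := 0 | iter i=2: | acc := 0 | iter i=3: | acc := 0 | res := 0 | iter i=3: | res := -5 | result 5
calc_v2: tmp := 0 | (not ((-b) > (tmp + a))): false | a := -1 | acc := 0 | iter i=2: | acc := 1 | iter i=3: | acc := 2 | res := 0 | iter i=3: | res := -6 | result 6
verdict: not equivalent; witness: a=-1, b=0


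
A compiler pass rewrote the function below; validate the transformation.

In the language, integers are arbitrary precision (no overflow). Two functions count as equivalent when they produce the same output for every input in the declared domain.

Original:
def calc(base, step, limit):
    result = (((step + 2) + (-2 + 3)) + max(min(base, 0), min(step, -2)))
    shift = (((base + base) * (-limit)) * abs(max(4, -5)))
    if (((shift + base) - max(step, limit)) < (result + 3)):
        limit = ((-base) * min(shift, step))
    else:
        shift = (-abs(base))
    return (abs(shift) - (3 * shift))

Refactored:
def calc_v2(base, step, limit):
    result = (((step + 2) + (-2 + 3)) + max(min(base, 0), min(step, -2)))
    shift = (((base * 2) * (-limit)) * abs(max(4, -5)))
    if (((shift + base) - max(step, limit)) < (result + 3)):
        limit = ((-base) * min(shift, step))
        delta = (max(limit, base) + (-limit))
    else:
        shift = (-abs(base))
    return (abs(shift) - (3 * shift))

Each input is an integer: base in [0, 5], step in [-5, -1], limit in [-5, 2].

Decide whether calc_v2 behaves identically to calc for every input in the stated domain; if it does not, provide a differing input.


The two versions differ — the changes include constant usage differs, min/max/abs usage differs, statement counts differ, arithmetic usage differs, local variable names differ.
Spot check at base=4, step=-5, limit=1 — calc: result := -2 | shift := -32 | (((shift + base) - max(step, limit)) < (result + 3)): true | limit := 128 | result 128. calc_v2: result := -2 | shift := -32 | (((shift + base) - max(step, limit)) < (result + 3)): true | limit := 128 | delta := 0 | result 128. Both give 128.
Every one of the 240 inputs gives matching results.
verdict: equivalent


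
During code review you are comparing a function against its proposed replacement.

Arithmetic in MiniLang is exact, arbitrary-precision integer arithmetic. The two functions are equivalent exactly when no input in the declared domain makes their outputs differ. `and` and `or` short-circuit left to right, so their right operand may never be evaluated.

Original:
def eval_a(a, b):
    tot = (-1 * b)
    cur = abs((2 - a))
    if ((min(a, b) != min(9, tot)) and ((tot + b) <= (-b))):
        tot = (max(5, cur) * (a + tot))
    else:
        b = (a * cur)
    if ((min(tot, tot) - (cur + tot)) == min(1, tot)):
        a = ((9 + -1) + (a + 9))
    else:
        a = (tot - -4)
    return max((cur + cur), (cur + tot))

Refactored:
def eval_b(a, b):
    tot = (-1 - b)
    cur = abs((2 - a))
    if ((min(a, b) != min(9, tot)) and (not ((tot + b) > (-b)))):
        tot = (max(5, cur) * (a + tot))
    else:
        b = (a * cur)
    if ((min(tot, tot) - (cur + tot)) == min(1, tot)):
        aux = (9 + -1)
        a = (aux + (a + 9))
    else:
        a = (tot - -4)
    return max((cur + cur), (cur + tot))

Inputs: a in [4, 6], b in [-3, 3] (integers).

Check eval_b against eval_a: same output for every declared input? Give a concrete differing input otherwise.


Try a=4, b=-3.
eval_a: tot := 3 | cur := 2 | ((min(a, b) != min(9, tot)) and ((tot + b) <= (-b))): true | tot := 35 | ((min(tot, tot) - (cur + tot)) == min(1, tot)): false | a := 39 | result 37
eval_b: tot := 2 | cur := 2 | ((min(a, b) != min(9, tot)) and (not ((tot + b) > (-b)))): true | tot := 30 | ((min(tot, tot) - (cur + tot)) == min(1, tot)): false | a := 34 | result 32
37 vs 32 — the two versions disagree here.
verdict: not equivalent; witness: a=4, b=-3


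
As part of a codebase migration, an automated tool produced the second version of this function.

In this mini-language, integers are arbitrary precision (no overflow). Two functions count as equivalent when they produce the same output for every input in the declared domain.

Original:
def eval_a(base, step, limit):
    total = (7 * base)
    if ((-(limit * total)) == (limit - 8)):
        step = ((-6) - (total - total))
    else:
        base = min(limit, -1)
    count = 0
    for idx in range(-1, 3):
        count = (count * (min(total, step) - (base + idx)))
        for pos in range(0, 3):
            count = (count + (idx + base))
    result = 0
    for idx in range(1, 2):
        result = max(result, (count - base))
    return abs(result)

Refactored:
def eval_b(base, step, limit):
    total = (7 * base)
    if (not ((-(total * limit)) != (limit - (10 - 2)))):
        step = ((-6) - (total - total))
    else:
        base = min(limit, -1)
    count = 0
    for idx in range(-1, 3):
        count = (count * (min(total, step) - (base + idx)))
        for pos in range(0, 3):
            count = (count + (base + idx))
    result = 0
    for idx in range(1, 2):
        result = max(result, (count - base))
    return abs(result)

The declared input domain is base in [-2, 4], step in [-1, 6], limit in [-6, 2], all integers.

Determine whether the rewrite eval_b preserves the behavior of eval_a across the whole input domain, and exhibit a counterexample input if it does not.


Comparing the listings, the differences include: comparison usage differs; also boolean connective usage differs; also constant usage differs; also arithmetic usage differs.
Tracing base=-1, step=-1, limit=0: eval_a: total becomes -7; next ((-(limit * total)) == (limit - 8)) evaluates to false; next base becomes -1; next count becomes 0; next at idx=-1:; next count becomes 0; next at pos=0:; next count becomes -2; next at pos=1:; next count becomes -4; next at pos=2:; next count becomes -6; next at idx=0:; next count becomes 36; next at pos=0:; next count becomes 35; next at pos=1:; next count becomes 34; next at pos=2:; next count becomes 33; next at idx=1:; next count becomes -231; next at pos=0:; next count becomes -231; next at pos=1:; next count becomes -231; next at pos=2:; next count becomes -231; next at idx=2:; next count becomes 1848; next at pos=0:; next count becomes 1849; next at pos=1:; next count becomes 1850; next at pos=2:; next count becomes 1851; next result becomes 0; next at idx=1:; next result becomes 1852; next final value 1852 | eval_b: total becomes -7; next (not ((-(total * limit)) != (limit - (10 - 2)))) evaluates to false; next base becomes -1; next count becomes 0; next at idx=-1:; next count becomes 0; next at pos=0:; next count becomes -2; next at pos=1:; next count becomes -4; next at pos=2:; next count becomes -6; next at idx=0:; next count becomes 36; next at pos=0:; next count becomes 35; next at pos=1:; next count becomes 34; next at pos=2:; next count becomes 33; next at idx=1:; next count becomes -231; next at pos=0:; next count becomes -231; next at pos=1:; next count becomes -231; next at pos=2:; next count becomes -231; next at idx=2:; next count becomes 1848; next at pos=0:; next count becomes 1849; next at pos=1:; next count becomes 1850; next at pos=2:; next count becomes 1851; next result becomes 0; next at idx=1:; next result becomes 1852; next final value 1852 — matching result 1852.
An exhaustive pass over the 504 declared inputs shows identical outputs.
verdict: equivalent


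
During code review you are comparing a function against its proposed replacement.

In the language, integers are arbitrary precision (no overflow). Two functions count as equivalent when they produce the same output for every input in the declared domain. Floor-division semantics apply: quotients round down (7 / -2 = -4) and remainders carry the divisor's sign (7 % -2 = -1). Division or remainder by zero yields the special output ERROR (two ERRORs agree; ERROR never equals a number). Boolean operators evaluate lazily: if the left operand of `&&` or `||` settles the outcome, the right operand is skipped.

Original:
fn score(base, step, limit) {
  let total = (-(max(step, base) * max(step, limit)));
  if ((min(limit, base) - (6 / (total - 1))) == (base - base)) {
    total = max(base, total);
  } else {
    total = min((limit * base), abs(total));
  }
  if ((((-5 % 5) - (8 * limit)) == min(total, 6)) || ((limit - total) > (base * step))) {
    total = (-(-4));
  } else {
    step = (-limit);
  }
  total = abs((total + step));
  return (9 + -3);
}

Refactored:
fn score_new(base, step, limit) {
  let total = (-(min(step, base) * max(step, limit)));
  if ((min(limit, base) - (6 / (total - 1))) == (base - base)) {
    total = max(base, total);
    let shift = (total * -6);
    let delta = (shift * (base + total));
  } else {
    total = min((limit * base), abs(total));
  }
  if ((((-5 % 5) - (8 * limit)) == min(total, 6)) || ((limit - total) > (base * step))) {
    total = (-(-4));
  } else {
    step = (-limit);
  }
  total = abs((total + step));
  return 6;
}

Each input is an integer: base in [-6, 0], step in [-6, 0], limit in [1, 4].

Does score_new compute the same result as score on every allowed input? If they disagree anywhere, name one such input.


These are not equivalent — on base=-6, step=-1, limit=1 the outputs split (ERROR vs 6).
score: total = 1; division by zero -> ERROR
score_new: total = 6; ((min(limit, base) - (6 / (total - 1))) == (base - base)) -> false; total = -6; ((((-5 % 5) - (8 * limit)) == min(total, 6)) || ((limit - total) > (base * step))) -> true; total = 4; total = 3; return 6
verdict: not equivalent; witness: base=-6, step=-1, limit=1


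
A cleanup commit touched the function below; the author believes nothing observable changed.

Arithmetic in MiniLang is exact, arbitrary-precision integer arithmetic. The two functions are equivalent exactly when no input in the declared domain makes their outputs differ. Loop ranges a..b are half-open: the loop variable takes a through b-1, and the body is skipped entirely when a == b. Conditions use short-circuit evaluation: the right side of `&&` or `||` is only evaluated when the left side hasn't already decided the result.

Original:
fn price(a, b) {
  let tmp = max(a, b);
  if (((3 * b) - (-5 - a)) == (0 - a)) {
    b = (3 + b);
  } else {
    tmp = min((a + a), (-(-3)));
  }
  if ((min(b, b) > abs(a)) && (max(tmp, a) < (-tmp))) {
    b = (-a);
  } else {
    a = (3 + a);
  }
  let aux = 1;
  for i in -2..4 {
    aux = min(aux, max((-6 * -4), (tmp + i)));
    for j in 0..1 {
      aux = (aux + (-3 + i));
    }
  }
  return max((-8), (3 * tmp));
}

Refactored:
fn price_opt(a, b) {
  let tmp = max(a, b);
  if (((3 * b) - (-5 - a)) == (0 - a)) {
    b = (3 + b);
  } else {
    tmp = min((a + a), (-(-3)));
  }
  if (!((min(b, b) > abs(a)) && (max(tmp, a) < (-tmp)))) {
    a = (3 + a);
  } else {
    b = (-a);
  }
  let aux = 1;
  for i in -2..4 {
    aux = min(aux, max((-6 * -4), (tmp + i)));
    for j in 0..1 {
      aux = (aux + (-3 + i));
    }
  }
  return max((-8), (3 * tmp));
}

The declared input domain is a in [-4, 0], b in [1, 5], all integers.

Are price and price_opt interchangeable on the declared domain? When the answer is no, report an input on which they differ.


Comparing the listings, the differences include: boolean connective usage differs.
One worked example (a=-1, b=2) — price: tmp becomes 2; next (((3 * b) - (-5 - a)) == (0 - a)) evaluates to false; next tmp becomes -2; next ((min(b, b) > abs(a)) && (max(tmp, a) < (-tmp))) evaluates to true; next b becomes 1; next aux becomes 1; next at i=-2:; next aux becomes 1; next at j=0:; next aux becomes -4; next at i=-1:; next aux becomes -4; next at j=0:; next aux becomes -8; next at i=0:; next aux becomes -8; next at j=0:; next aux becomes -11; next at i=1:; next aux becomes -11; next at j=0:; next aux becomes -13; next at i=2:; next aux becomes -13; next at j=0:; next aux becomes -14; next at i=3:; next aux becomes -14; next at j=0:; next aux becomes -14; next final value -6; price_opt: tmp becomes 2; next (((3 * b) - (-5 - a)) == (0 - a)) evaluates to false; next tmp becomes -2; next (!((min(b, b) > abs(a)) && (max(tmp, a) < (-tmp)))) evaluates to false; next b becomes 1; next aux becomes 1; next at i=-2:; next aux becomes 1; next at j=0:; next aux becomes -4; next at i=-1:; next aux becomes -4; next at j=0:; next aux becomes -8; next at i=0:; next aux becomes -8; next at j=0:; next aux becomes -11; next at i=1:; next aux becomes -11; next at j=0:; next aux becomes -13; next at i=2:; next aux becomes -13; next at j=0:; next aux becomes -14; next at i=3:; next aux becomes -14; next at j=0:; next aux becomes -14; next final value -6; agreement on -6.
Every one of the 25 inputs gives matching results.
verdict: equivalent


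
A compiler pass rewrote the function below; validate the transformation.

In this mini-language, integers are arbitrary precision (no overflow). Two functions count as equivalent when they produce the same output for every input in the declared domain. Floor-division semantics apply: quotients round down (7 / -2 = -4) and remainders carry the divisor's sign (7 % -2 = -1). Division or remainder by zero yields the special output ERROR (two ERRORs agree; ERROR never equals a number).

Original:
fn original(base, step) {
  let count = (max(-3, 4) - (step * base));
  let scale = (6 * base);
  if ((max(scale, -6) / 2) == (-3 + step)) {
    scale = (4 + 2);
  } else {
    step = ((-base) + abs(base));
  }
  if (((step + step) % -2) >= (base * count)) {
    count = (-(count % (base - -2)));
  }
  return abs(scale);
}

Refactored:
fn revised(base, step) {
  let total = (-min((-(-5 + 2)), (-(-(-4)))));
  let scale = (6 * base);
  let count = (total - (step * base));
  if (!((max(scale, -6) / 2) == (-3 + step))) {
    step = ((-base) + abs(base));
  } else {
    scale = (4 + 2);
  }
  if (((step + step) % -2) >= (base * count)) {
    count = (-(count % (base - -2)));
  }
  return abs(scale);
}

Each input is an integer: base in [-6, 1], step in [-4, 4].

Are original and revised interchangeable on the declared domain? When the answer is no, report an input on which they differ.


Differences: statement counts differ; and constant usage differs; and min/max/abs usage differs; and boolean connective usage differs; and arithmetic usage differs; and local variable names differ — yet all 72 inputs agree.
verdict: equivalent


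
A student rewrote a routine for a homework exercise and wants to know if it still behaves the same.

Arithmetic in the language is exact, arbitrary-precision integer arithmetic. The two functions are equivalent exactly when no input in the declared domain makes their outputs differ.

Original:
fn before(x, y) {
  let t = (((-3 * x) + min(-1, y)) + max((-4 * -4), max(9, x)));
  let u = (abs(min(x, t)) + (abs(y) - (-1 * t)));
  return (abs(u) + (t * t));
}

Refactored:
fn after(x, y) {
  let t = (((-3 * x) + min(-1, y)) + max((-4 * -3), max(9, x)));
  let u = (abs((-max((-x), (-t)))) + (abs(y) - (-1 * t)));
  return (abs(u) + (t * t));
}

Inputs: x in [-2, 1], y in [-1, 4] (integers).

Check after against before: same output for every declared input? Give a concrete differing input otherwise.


On input x=-2, y=-1, before returns 465 while after returns 309.
verdict: not equivalent; witness: x=-2, y=-1


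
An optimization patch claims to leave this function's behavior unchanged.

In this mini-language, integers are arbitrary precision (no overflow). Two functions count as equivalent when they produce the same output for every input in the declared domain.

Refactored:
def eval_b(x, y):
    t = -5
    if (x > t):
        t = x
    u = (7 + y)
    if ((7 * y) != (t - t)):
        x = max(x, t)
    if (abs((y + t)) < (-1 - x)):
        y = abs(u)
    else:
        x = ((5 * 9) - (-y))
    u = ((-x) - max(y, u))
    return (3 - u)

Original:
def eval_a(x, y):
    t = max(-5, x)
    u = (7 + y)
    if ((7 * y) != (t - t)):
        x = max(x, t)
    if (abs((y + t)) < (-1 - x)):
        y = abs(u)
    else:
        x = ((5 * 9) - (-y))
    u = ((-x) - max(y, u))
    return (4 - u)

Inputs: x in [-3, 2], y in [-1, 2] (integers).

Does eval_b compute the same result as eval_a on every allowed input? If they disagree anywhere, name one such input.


The rewrite breaks on x=-3, y=-1, where the results are 54 and 53.
eval_a: t = -3; u = 6; ((7 * y) != (t - t)) -> true; x = -3; (abs((y + t)) < (-1 - x)) -> false; x = 44; u = -50; return 54
eval_b: t = -5; (x > t) -> true; t = -3; u = 6; ((7 * y) != (t - t)) -> true; x = -3; (abs((y + t)) < (-1 - x)) -> false; x = 44; u = -50; return 53
verdict: not equivalent; witness: x=-3, y=-1


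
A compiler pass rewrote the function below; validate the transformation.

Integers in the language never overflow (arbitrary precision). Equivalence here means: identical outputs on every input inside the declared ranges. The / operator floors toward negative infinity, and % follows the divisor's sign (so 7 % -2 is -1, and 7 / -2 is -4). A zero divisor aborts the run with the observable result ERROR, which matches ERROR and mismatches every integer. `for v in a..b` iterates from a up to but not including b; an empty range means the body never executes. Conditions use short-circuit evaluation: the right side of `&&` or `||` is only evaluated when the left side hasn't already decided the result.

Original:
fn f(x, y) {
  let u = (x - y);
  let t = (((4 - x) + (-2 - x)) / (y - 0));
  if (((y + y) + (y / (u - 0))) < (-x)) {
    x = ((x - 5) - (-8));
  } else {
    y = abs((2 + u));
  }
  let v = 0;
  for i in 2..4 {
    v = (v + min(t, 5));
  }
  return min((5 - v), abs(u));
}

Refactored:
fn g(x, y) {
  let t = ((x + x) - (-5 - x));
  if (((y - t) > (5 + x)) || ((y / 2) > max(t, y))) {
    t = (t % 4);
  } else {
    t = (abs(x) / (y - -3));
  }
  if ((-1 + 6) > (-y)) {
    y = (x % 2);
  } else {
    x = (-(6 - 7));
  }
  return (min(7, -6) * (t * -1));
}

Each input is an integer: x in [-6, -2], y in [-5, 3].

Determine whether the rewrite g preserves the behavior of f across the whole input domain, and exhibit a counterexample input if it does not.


Try x=-6, y=-5.
f: u=-1, then t=-3, then (((y + y) + (y / (u - 0))) < (-x)) is true, then x=-3, then v=0, then (i=2), then v=-3, then (i=3), then v=-6, then returns 1
g: t=-13, then (((y - t) > (5 + x)) || ((y / 2) > max(t, y))) is true, then t=3, then ((-1 + 6) > (-y)) is false, then x=1, then returns 18
1 against 18: the behavior changed.
verdict: not equivalent; witness: x=-6, y=-5


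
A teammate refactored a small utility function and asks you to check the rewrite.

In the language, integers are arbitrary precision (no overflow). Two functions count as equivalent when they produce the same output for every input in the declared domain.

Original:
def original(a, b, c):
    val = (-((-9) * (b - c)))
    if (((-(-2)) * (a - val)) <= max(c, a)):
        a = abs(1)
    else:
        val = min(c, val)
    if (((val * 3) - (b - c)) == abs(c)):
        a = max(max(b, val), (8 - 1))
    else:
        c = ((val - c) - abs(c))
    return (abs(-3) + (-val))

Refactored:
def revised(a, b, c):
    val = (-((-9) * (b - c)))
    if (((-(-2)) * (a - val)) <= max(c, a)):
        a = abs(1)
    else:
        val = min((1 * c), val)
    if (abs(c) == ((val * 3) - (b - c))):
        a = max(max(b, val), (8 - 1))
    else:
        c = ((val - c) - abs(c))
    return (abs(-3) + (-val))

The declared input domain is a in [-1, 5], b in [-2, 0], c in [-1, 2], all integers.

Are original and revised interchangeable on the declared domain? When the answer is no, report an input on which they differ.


Equivalent — the differences include constant usage differs, and arithmetic usage differs, yet no declared input distinguishes the two.
As a probe, take a=3, b=-2, c=1: original runs val = -27; (((-(-2)) * (a - val)) <= max(c, a)) -> false; val = -27; (((val * 3) - (b - c)) == abs(c)) -> false; c = -29; return 30; revised runs val = -27; (((-(-2)) * (a - val)) <= max(c, a)) -> false; val = -27; (abs(c) == ((val * 3) - (b - c))) -> false; c = -29; return 30; both end at 30.
An exhaustive pass over the 84 declared inputs shows identical outputs.
verdict: equivalent


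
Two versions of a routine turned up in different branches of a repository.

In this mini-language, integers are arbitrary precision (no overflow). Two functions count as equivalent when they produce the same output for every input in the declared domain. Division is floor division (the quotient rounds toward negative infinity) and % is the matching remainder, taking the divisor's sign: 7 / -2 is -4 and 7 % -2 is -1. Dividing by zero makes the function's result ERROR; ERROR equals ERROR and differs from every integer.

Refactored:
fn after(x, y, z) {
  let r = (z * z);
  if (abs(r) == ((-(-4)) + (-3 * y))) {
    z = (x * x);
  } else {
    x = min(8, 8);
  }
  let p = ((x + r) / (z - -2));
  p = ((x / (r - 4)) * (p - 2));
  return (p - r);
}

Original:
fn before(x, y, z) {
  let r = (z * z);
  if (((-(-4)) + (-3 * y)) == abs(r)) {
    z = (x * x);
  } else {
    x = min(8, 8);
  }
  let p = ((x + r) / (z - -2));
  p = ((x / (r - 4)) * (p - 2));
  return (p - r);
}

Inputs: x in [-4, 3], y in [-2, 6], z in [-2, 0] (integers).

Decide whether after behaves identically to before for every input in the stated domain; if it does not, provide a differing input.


This is a faithful refactor — same computation, different form, but the computed results match everywhere.
Spot check at x=0, y=6, z=0 — before: r=0, then (((-(-4)) + (-3 * y)) == abs(r)) is false, then x=8, then p=4, then p=-4, then returns -4. after: r=0, then (abs(r) == ((-(-4)) + (-3 * y))) is false, then x=8, then p=4, then p=-4, then returns -4. Both give -4.
Every one of the 216 inputs gives matching results.
verdict: equivalent


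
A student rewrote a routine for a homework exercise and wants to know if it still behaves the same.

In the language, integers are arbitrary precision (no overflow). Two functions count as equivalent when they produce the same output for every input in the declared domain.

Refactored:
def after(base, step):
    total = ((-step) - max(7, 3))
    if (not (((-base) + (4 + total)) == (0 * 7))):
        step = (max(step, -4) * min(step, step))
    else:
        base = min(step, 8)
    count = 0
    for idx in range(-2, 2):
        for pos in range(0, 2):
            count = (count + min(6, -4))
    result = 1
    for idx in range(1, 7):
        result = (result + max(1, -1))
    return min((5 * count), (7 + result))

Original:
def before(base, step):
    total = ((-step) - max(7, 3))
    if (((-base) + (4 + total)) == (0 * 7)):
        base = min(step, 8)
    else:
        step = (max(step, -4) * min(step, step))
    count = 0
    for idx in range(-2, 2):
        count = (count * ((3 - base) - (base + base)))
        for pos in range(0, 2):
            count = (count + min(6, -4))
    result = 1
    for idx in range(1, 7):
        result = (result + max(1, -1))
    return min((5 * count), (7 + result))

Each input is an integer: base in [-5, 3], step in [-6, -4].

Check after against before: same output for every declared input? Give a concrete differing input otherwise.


Not equivalent: base=-5, step=-6 separates them (-247000 vs -160).
before: total becomes -1; next (((-base) + (4 + total)) == (0 * 7)) evaluates to false; next step becomes 24; next count becomes 0; next at idx=-2:; next count becomes 0; next at pos=0:; next count becomes -4; next at pos=1:; next count becomes -8; next at idx=-1:; next count becomes -144; next at pos=0:; next count becomes -148; next at pos=1:; next count becomes -152; next at idx=0:; next count becomes -2736; next at pos=0:; next count becomes -2740; next at pos=1:; next count becomes -2744; next at idx=1:; next count becomes -49392; next at pos=0:; next count becomes -49396; next at pos=1:; next count becomes -49400; next result becomes 1; next at idx=1:; next result becomes 2; next at idx=2:; next result becomes 3; next at idx=3:; next result becomes 4; next at idx=4:; next result becomes 5; next at idx=5:; next result becomes 6; next at idx=6:; next result becomes 7; next final value -247000
after: total becomes -1; next (not (((-base) + (4 + total)) == (0 * 7))) evaluates to true; next step becomes 24; next count becomes 0; next at idx=-2:; next at pos=0:; next count becomes -4; next at pos=1:; next count becomes -8; next at idx=-1:; next at pos=0:; next count becomes -12; next at pos=1:; next count becomes -16; next at idx=0:; next at pos=0:; next count becomes -20; next at pos=1:; next count becomes -24; next at idx=1:; next at pos=0:; next count becomes -28; next at pos=1:; next count becomes -32; next result becomes 1; next at idx=1:; next result becomes 2; next at idx=2:; next result becomes 3; next at idx=3:; next result becomes 4; next at idx=4:; next result becomes 5; next at idx=5:; next result becomes 6; next at idx=6:; next result becomes 7; next final value -160
verdict: not equivalent; witness: base=-5, step=-6
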